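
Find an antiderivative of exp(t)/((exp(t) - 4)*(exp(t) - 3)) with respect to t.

Let u = e^t, du = e^t dt.
The integral becomes ∫ du/((u-4)(u-3)); decompose into partial fractions.

log(exp(t) - 4) - log(exp(t) - 3) + C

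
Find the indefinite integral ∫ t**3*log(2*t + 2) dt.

Use integration by parts with u = log(2*t + 2), dv = t**3 dt.
Then du = 2/(2*t + 2) dt and v = t**4/4.

t**4*log(2*t + 2)/4 - t**4/16 + t**3/12 - t**2/8 + t/4 - log(t + 1)/4 + C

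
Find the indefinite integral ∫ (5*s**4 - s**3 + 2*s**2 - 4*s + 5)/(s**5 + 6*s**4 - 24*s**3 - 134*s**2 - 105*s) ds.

Factor the denominator: s*(s - 5)*(s + 1)*(s + 3)*(s + 7).
Partial-fraction decomposition: 12479/(2016*(s + 7)) - 467/(192*(s + 3)) + 17/(72*(s + 1)) + 607/(576*(s - 5)) - 1/(21*s).
Integrate each term: A/(s−a) contributes A·log|s−a|.

-log(s)/21 + 607*log(s - 5)/576 + 17*log(s + 1)/72 - 467*log(s + 3)/192 + 12479*log(s + 7)/2016 + C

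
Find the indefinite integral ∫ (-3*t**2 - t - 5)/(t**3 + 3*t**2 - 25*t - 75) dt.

Factor the denominator: (t - 5)*(t + 3)*(t + 5).
Partial-fraction decomposition: -15/(4*(t + 5)) + 29/(16*(t + 3)) - 17/(16*(t - 5)).
Integrate each term: A/(t−a) contributes A·log|t−a|.

-17*log(t - 5)/16 + 29*log(t + 3)/16 - 15*log(t + 5)/4 + C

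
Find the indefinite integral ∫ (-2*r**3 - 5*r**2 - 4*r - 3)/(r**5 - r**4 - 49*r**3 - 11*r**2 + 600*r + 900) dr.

Factor the denominator: (r - 6)*(r - 5)*(r + 2)*(r + 3)*(r + 5).
Partial-fraction decomposition: 71/(330*(r + 5)) - 1/(8*(r + 3)) + 1/(168*(r + 2)) + 199/(280*(r - 5)) - 71/(88*(r - 6)).
Integrate each term: A/(r−a) contributes A·log|r−a|.

-71*log(r - 6)/88 + 199*log(r - 5)/280 + log(r + 2)/168 - log(r + 3)/8 + 71*log(r + 5)/330 + C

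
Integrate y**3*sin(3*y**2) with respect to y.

Let u = y², du = 2y dy; rewrite as (1/2)∫ u^1·sin(3u) du.
Now integrate by parts 1 time.

-y**2*cos(3*y**2)/6 + sin(3*y**2)/18 + C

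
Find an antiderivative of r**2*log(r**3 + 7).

Let u = r**3 + 7, so du = (3*r**2) dr.
The integral becomes (1/3)·∫ log(u) du; integrate by parts with u′=log(u), dv′=du.

r**3*log(r**3 + 7)/3 - r**3/3 + 7*log(r**3 + 7)/3 + C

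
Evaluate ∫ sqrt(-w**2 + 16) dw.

w*sqrt(-w**2 + 16)/2 + 8*asin(w/4) + C

Substitute w = 4·sin(θ), so dw = 4·cos(θ) dθ and the radical becomes sqrt(-w**2 + 16) = 4·cos(θ) by the Pythagorean identity.
Integrate the resulting trig expression in θ, then back-substitute θ = asin(w/4), sin(θ) = w/4, cos(θ) = sqrt(-w**2 + 16)/4 (absorbing any constant into C).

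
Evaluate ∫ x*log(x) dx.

Use integration by parts with u = log(x), dv = x dx.
Then du = 1/x dx and v = x**2/2.

x**2*log(x)/2 - x**2/4 + C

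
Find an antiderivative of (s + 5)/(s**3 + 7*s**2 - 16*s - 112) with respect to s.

9*log(s - 4)/88 - log(s + 4)/24 - 2*log(s + 7)/33 + C

Factor the denominator: (s - 4)*(s + 4)*(s + 7).
Partial-fraction decomposition: -2/(33*(s + 7)) - 1/(24*(s + 4)) + 9/(88*(s - 4)).
Integrate each term: A/(s−a) contributes A·log|s−a|.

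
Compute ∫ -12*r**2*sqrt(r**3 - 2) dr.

-8*(r**3 - 2)**(3/2)/3 + C

Let u = r**3 - 2, so du = (3*r**2) dr.
Rewriting, the integral becomes -4·∫ √u du = -4·(2/3)u^(3/2).
Substituting back, u = r**3 - 2.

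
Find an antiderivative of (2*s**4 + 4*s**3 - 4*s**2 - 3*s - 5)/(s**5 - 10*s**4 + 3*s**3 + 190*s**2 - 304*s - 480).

3289*log(s - 6)/140 - 815*log(s - 5)/27 + 687*log(s - 4)/80 + 4*log(s + 1)/315 + 199*log(s + 4)/2160 + C

Factor the denominator: (s - 6)*(s - 5)*(s - 4)*(s + 1)*(s + 4).
Partial-fraction decomposition: 199/(2160*(s + 4)) + 4/(315*(s + 1)) + 687/(80*(s - 4)) - 815/(27*(s - 5)) + 3289/(140*(s - 6)).
Integrate each term: A/(s−a) contributes A·log|s−a|.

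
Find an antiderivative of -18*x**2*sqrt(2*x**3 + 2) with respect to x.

-2*(2*x**3 + 2)**(3/2) + C

Let u = 2*x**3 + 2, so du = (6*x**2) dx.
Rewriting, the integral becomes -3·∫ √u du = -3·(2/3)u^(3/2).
Substituting back, u = 2*x**3 + 2.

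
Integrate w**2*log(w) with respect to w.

Use integration by parts with u = log(w), dv = w**2 dw.
Then du = 1/w dw and v = w**3/3.

w**3*log(w)/3 - w**3/9 + C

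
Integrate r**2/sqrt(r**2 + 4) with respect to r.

r*sqrt(r**2 + 4)/2 - 2*log(r + sqrt(r**2 + 4)) + C

Substitute r = 2·tan(θ), so dr = 2·sec(θ)^2 dθ and the radical becomes sqrt(r**2 + 4) = 2·sec(θ) by the Pythagorean identity.
Integrate the resulting trig expression in θ, then back-substitute tan(θ) = r/2, sec(θ) = sqrt(r**2 + 4)/2 (absorbing any constant into C).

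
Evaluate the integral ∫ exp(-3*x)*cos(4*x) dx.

Let I denote the integral. Integrate by parts with u = cos(4*x), dv = exp(-3*x) dx, so v = -exp(-3*x)/3: I = -exp(-3*x)*cos(4*x)/3 − (4/3)·∫ exp(-3*x)*sin(4*x) dx.
Apply parts again with u = sin(4*x), dv = exp(-3*x) dx: ∫ exp(-3*x)*sin(4*x) dx = -exp(-3*x)*sin(4*x)/3 + (4/3)·I. Substituting back brings back I: I = 4*exp(-3*x)*sin(4*x)/9 - exp(-3*x)*cos(4*x)/3 − (16/9)·I.
Solving for I: (1 + 16/9)·I equals the remaining terms, so I = (9/25)·(4*exp(-3*x)*sin(4*x)/9 - exp(-3*x)*cos(4*x)/3).

4*exp(-3*x)*sin(4*x)/25 - 3*exp(-3*x)*cos(4*x)/25 + C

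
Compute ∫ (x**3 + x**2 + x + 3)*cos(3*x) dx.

Use integration by parts with u = x**3 + x**2 + x + 3, dv = cos(3*x) dx, so v = sin(3*x)/3.
Apply parts 3 times (tabular method): alternate signs, differentiate u down to 0, integrate dv up.

x**3*sin(3*x)/3 + x**2*sin(3*x)/3 + x**2*cos(3*x)/3 + x*sin(3*x)/9 + 2*x*cos(3*x)/9 + 25*sin(3*x)/27 + cos(3*x)/27 + C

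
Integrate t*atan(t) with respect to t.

t**2*atan(t)/2 - t/2 + atan(t)/2 + C

Use integration by parts with u = arctan(t), dv = t dt.
Then du = 1/(t**2 + 1) dt.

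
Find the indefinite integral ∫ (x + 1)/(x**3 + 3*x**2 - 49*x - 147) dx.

Factor the denominator: (x - 7)*(x + 3)*(x + 7).
Partial-fraction decomposition: -3/(28*(x + 7)) + 1/(20*(x + 3)) + 2/(35*(x - 7)).
Integrate each term: A/(x−a) contributes A·log|x−a|.

2*log(x - 7)/35 + log(x + 3)/20 - 3*log(x + 7)/28 + C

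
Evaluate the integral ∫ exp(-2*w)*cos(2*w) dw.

Let I denote the integral. Integrate by parts with u = cos(2*w), dv = exp(-2*w) dw, so v = -exp(-2*w)/2: I = -exp(-2*w)*cos(2*w)/2 − ∫ exp(-2*w)*sin(2*w) dw.
Apply parts again with u = sin(2*w), dv = exp(-2*w) dw: ∫ exp(-2*w)*sin(2*w) dw = -exp(-2*w)*sin(2*w)/2 + I. Substituting back brings back I: I = exp(-2*w)*sin(2*w)/2 - exp(-2*w)*cos(2*w)/2 − I.
Solving for I: (1 + 1)·I equals the remaining terms, so I = (1/2)·(exp(-2*w)*sin(2*w)/2 - exp(-2*w)*cos(2*w)/2).

exp(-2*w)*sin(2*w)/4 - exp(-2*w)*cos(2*w)/4 + C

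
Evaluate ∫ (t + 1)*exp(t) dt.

t*exp(t) + C

Use integration by parts with u = t + 1, dv = exp(t) dt, so v = exp(t).
Apply parts 1 times (tabular method): alternate signs, differentiate u down to 0, integrate dv up.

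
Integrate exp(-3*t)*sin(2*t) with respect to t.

-3*exp(-3*t)*sin(2*t)/13 - 2*exp(-3*t)*cos(2*t)/13 + C

Let I denote the integral. Integrate by parts with u = sin(2*t), dv = exp(-3*t) dt, so v = -exp(-3*t)/3: I = -exp(-3*t)*sin(2*t)/3 + (2/3)·∫ exp(-3*t)*cos(2*t) dt.
Apply parts again with u = cos(2*t), dv = exp(-3*t) dt: ∫ exp(-3*t)*cos(2*t) dt = -exp(-3*t)*cos(2*t)/3 − (2/3)·I. Substituting back brings back I: I = -exp(-3*t)*sin(2*t)/3 - 2*exp(-3*t)*cos(2*t)/9 − (4/9)·I.
Solving for I: (1 + 4/9)·I equals the remaining terms, so I = (9/13)·(-exp(-3*t)*sin(2*t)/3 - 2*exp(-3*t)*cos(2*t)/9).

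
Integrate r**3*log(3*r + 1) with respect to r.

r**4*log(3*r + 1)/4 - r**4/16 + r**3/36 - r**2/72 + r/108 - log(3*r + 1)/324 + C

Use integration by parts with u = log(3*r + 1), dv = r**3 dr.
Then du = 3/(3*r + 1) dr and v = r**4/4.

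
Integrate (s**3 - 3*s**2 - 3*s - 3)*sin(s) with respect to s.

Use integration by parts with u = s**3 - 3*s**2 - 3*s - 3, dv = sin(s) ds, so v = -cos(s).
Apply parts 3 times (tabular method): alternate signs, differentiate u down to 0, integrate dv up.

-s**3*cos(s) + 3*s**2*sin(s) + 3*s**2*cos(s) - 6*s*sin(s) + 9*s*cos(s) - 9*sin(s) - 3*cos(s) + C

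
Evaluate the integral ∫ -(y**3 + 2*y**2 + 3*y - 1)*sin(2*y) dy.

y**3*cos(2*y)/2 - 3*y**2*sin(2*y)/4 + y**2*cos(2*y) - y*sin(2*y) + 3*y*cos(2*y)/4 - 3*sin(2*y)/8 - cos(2*y) + C

Use integration by parts with u = y**3 + 2*y**2 + 3*y - 1, dv = -sin(2*y) dy, so v = cos(2*y)/2.
Apply parts 3 times (tabular method): alternate signs, differentiate u down to 0, integrate dv up.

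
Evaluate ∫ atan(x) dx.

Use integration by parts with u = arctan(x), dv = dx.
Then du = 1/(x**2 + 1) dx.

x*atan(x) - log(x**2 + 1)/2 + C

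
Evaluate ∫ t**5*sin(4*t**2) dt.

-t**4*cos(4*t**2)/8 + t**2*sin(4*t**2)/16 + cos(4*t**2)/64 + C

Let u = t², du = 2t dt; rewrite as (1/2)∫ u^2·sin(4u) du.
Now integrate by parts 2 times.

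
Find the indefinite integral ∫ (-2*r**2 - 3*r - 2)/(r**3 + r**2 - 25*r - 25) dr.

-67*log(r - 5)/60 + log(r + 1)/24 - 37*log(r + 5)/40 + C

Factor the denominator: (r - 5)*(r + 1)*(r + 5).
Partial-fraction decomposition: -37/(40*(r + 5)) + 1/(24*(r + 1)) - 67/(60*(r - 5)).
Integrate each term: A/(r−a) contributes A·log|r−a|.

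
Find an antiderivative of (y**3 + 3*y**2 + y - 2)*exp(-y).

Use integration by parts with u = y**3 + 3*y**2 + y - 2, dv = exp(-y) dy, so v = -exp(-y).
Apply parts 3 times (tabular method): alternate signs, differentiate u down to 0, integrate dv up.

(-y**3 - 6*y**2 - 13*y - 11)*exp(-y) + C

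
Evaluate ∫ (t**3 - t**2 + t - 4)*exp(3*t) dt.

Use integration by parts with u = t**3 - t**2 + t - 4, dv = exp(3*t) dt, so v = exp(3*t)/3.
Apply parts 3 times (tabular method): alternate signs, differentiate u down to 0, integrate dv up.

(9*t**3 - 18*t**2 + 21*t - 43)*exp(3*t)/27 + C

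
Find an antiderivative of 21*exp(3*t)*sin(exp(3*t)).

Let u = exp(3*t), so du = (3*exp(3*t)) dt.
Rewriting, the integral becomes 7·∫ sin(u) du = 7·-cos(u).
Substituting back, u = exp(3*t).

-7*cos(exp(3*t)) + C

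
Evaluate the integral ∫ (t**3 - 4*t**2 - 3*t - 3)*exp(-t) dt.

Use integration by parts with u = t**3 - 4*t**2 - 3*t - 3, dv = exp(-t) dt, so v = -exp(-t).
Apply parts 3 times (tabular method): alternate signs, differentiate u down to 0, integrate dv up.

(-t**3 + t**2 + 5*t + 8)*exp(-t) + C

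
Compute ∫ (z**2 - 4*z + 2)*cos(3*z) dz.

Use integration by parts with u = z**2 - 4*z + 2, dv = cos(3*z) dz, so v = sin(3*z)/3.
Apply parts 2 times (tabular method): alternate signs, differentiate u down to 0, integrate dv up.

z**2*sin(3*z)/3 - 4*z*sin(3*z)/3 + 2*z*cos(3*z)/9 + 16*sin(3*z)/27 - 4*cos(3*z)/9 + C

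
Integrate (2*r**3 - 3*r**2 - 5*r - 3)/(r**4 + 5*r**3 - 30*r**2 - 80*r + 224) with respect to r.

57*log(r - 4)/176 + log(r - 2)/12 - 53*log(r + 4)/48 + 89*log(r + 7)/33 + C

Factor the denominator: (r - 4)*(r - 2)*(r + 4)*(r + 7).
Partial-fraction decomposition: 89/(33*(r + 7)) - 53/(48*(r + 4)) + 1/(12*(r - 2)) + 57/(176*(r - 4)).
Integrate each term: A/(r−a) contributes A·log|r−a|.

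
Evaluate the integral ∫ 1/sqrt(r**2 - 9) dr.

log(r + sqrt(r**2 - 9)) + C

Substitute r = 3·sec(θ), so dr = 3·sec(θ)*tan(θ) dθ and the radical becomes sqrt(r**2 - 9) = 3·tan(θ) by the Pythagorean identity.
Integrate the resulting trig expression in θ, then back-substitute sec(θ) = r/3, tan(θ) = sqrt(r**2 - 9)/3 (absorbing any constant into C).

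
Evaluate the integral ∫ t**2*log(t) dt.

Use integration by parts with u = log(t), dv = t**2 dt.
Then du = 1/t dt and v = t**3/3.

t**3*log(t)/3 - t**3/9 + C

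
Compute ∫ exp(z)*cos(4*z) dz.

4*exp(z)*sin(4*z)/17 + exp(z)*cos(4*z)/17 + C

Let I denote the integral. Integrate by parts with u = cos(4*z), dv = exp(z) dz, so v = exp(z): I = exp(z)*cos(4*z) + 4·∫ exp(z)*sin(4*z) dz.
Apply parts again with u = sin(4*z), dv = exp(z) dz: ∫ exp(z)*sin(4*z) dz = exp(z)*sin(4*z) − 4·I. Substituting back brings back I: I = 4*exp(z)*sin(4*z) + exp(z)*cos(4*z) − 16·I.
Solving for I: (1 + 16)·I equals the remaining terms, so I = (1/17)·(4*exp(z)*sin(4*z) + exp(z)*cos(4*z)).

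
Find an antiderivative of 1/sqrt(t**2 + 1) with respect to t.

log(t + sqrt(t**2 + 1)) + C

Substitute t = tan(θ), so dt = sec(θ)^2 dθ and the radical becomes sqrt(t**2 + 1) = sec(θ) by the Pythagorean identity.
Integrate the resulting trig expression in θ, then back-substitute tan(θ) = t, sec(θ) = sqrt(t**2 + 1) (absorbing any constant into C).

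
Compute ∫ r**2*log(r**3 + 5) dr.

r**3*log(r**3 + 5)/3 - r**3/3 + 5*log(r**3 + 5)/3 + C

Let u = r**3 + 5, so du = (3*r**2) dr.
The integral becomes (1/3)·∫ log(u) du; integrate by parts with u′=log(u), dv′=du.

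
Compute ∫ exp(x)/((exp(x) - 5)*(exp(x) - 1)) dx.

Let u = e^x, du = e^x dx.
The integral becomes ∫ du/((u-1)(u-5)); decompose into partial fractions.

log(exp(x) - 5)/4 - log(exp(x) - 1)/4 + C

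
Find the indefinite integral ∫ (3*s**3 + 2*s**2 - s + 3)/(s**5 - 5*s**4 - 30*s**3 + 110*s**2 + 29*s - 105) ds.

1123*log(s - 7)/2304 - 99*log(s - 3)/256 + 7*log(s - 1)/144 - 3*log(s + 1)/256 - 317*log(s + 5)/2304 + C

Factor the denominator: (s - 7)*(s - 3)*(s - 1)*(s + 1)*(s + 5).
Partial-fraction decomposition: -317/(2304*(s + 5)) - 3/(256*(s + 1)) + 7/(144*(s - 1)) - 99/(256*(s - 3)) + 1123/(2304*(s - 7)).
Integrate each term: A/(s−a) contributes A·log|s−a|.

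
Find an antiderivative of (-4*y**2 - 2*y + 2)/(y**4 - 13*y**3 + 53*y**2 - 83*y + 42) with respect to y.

Factor the denominator: (y - 7)*(y - 3)*(y - 2)*(y - 1).
Partial-fraction decomposition: 1/(3*(y - 1)) - 18/(5*(y - 2)) + 5/(y - 3) - 26/(15*(y - 7)).
Integrate each term: A/(y−a) contributes A·log|y−a|.

-26*log(y - 7)/15 + 5*log(y - 3) - 18*log(y - 2)/5 + log(y - 1)/3 + C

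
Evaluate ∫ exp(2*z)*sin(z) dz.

Let I denote the integral. Integrate by parts with u = sin(z), dv = exp(2*z) dz, so v = exp(2*z)/2: I = exp(2*z)*sin(z)/2 − (1/2)·∫ exp(2*z)*cos(z) dz.
Apply parts again with u = cos(z), dv = exp(2*z) dz: ∫ exp(2*z)*cos(z) dz = exp(2*z)*cos(z)/2 + (1/2)·I. Substituting back brings back I: I = exp(2*z)*sin(z)/2 - exp(2*z)*cos(z)/4 − (1/4)·I.
Solving for I: (1 + 1/4)·I equals the remaining terms, so I = (4/5)·(exp(2*z)*sin(z)/2 - exp(2*z)*cos(z)/4).

2*exp(2*z)*sin(z)/5 - exp(2*z)*cos(z)/5 + C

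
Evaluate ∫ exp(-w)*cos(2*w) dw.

Let I denote the integral. Integrate by parts with u = cos(2*w), dv = exp(-w) dw, so v = -exp(-w): I = -exp(-w)*cos(2*w) − 2·∫ exp(-w)*sin(2*w) dw.
Apply parts again with u = sin(2*w), dv = exp(-w) dw: ∫ exp(-w)*sin(2*w) dw = -exp(-w)*sin(2*w) + 2·I. Substituting back brings back I: I = 2*exp(-w)*sin(2*w) - exp(-w)*cos(2*w) − 4·I.
Solving for I: (1 + 4)·I equals the remaining terms, so I = (1/5)·(2*exp(-w)*sin(2*w) - exp(-w)*cos(2*w)).

2*exp(-w)*sin(2*w)/5 - exp(-w)*cos(2*w)/5 + C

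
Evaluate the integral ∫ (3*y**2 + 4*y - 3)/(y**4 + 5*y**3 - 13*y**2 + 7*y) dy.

-3*log(y)/7 + 11*log(y - 1)/16 - 29*log(y + 7)/112 - 1/(2*y - 2) + C

Factor the denominator: y*(y - 1)**2*(y + 7).
Partial-fraction decomposition: -29/(112*(y + 7)) + 11/(16*(y - 1)) + 1/(2*(y - 1)**2) - 3/(7*y).
Integrate each term; A/(y−a) gives A·log|y−a|; A/(y−a)² gives −A/(y−a).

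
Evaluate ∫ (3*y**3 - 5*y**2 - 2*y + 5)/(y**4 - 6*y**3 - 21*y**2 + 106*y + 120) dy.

461*log(y - 6)/70 - 245*log(y - 5)/54 - log(y + 1)/126 + 259*log(y + 4)/270 + C

Factor the denominator: (y - 6)*(y - 5)*(y + 1)*(y + 4).
Partial-fraction decomposition: 259/(270*(y + 4)) - 1/(126*(y + 1)) - 245/(54*(y - 5)) + 461/(70*(y - 6)).
Integrate each term: A/(y−a) contributes A·log|y−a|.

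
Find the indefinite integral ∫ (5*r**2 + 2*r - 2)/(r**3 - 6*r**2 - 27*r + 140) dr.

Factor the denominator: (r - 7)*(r - 4)*(r + 5).
Partial-fraction decomposition: 113/(108*(r + 5)) - 86/(27*(r - 4)) + 257/(36*(r - 7)).
Integrate each term: A/(r−a) contributes A·log|r−a|.

257*log(r - 7)/36 - 86*log(r - 4)/27 + 113*log(r + 5)/108 + C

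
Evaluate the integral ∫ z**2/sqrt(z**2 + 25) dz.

Substitute z = 5·tan(θ), so dz = 5·sec(θ)^2 dθ and the radical becomes sqrt(z**2 + 25) = 5·sec(θ) by the Pythagorean identity.
Integrate the resulting trig expression in θ, then back-substitute tan(θ) = z/5, sec(θ) = sqrt(z**2 + 25)/5 (absorbing any constant into C).

z*sqrt(z**2 + 25)/2 - 25*log(z + sqrt(z**2 + 25))/2 + C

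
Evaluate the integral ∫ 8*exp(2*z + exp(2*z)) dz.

4*exp(exp(2*z)) + C

Let u = exp(2*z), so du = (2*exp(2*z)) dz.
Rewriting, the integral becomes 4·∫ e^u du = 4·e^u.
Substituting back, u = exp(2*z).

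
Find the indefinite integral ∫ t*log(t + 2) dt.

Use integration by parts with u = log(t + 2), dv = t dt.
Then du = 1/(t + 2) dt and v = t**2/2.

t**2*log(t + 2)/2 - t**2/4 + t - 2*log(t + 2) + C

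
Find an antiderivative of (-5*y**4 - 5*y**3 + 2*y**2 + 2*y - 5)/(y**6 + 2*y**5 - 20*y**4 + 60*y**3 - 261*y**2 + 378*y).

Factor the denominator: y*(y - 3)*(y - 2)*(y + 7)*(y**2 + 9).
Partial-fraction decomposition: (4391*y - 22704)/(20358*(y**2 + 9)) + 10211/(36540*(y + 7)) + 113/(234*(y - 2)) - 521/(540*(y - 3)) - 5/(378*y).
Integrate each term; A/(y−a) gives A·log|y−a|; the (By+D)/(y²+p²) term gives a log and an atan.

-5*log(y)/378 - 521*log(y - 3)/540 + 113*log(y - 2)/234 + 10211*log(y + 7)/36540 + 4391*log(y**2 + 9)/40716 - 3784*atan(y/3)/10179 + C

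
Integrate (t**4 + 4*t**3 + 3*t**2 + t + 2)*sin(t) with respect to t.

-t**4*cos(t) + 4*t**3*sin(t) - 4*t**3*cos(t) + 12*t**2*sin(t) + 9*t**2*cos(t) - 18*t*sin(t) + 23*t*cos(t) - 23*sin(t) - 20*cos(t) + C

Use integration by parts with u = t**4 + 4*t**3 + 3*t**2 + t + 2, dv = sin(t) dt, so v = -cos(t).
Apply parts 4 times (tabular method): alternate signs, differentiate u down to 0, integrate dv up.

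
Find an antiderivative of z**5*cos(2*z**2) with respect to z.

z**4*sin(2*z**2)/4 + z**2*cos(2*z**2)/4 - sin(2*z**2)/8 + C

Let u = z², du = 2z dz; rewrite as (1/2)∫ u^2·cos(2u) du.
Now integrate by parts 2 times.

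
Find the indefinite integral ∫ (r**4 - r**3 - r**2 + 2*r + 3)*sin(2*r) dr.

-r**4*cos(2*r)/2 + r**3*sin(2*r) + r**3*cos(2*r)/2 - 3*r**2*sin(2*r)/4 + 2*r**2*cos(2*r) - 2*r*sin(2*r) - 7*r*cos(2*r)/4 + 7*sin(2*r)/8 - 5*cos(2*r)/2 + C

Use integration by parts with u = r**4 - r**3 - r**2 + 2*r + 3, dv = sin(2*r) dr, so v = -cos(2*r)/2.
Apply parts 4 times (tabular method): alternate signs, differentiate u down to 0, integrate dv up.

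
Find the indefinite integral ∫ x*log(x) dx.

x**2*log(x)/2 - x**2/4 + C

Use integration by parts with u = log(x), dv = x dx.
Then du = 1/x dx and v = x**2/2.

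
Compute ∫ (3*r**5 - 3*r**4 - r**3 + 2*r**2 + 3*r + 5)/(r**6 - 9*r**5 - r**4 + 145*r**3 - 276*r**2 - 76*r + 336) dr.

Factor the denominator: (r - 7)*(r - 3)*(r - 2)**2*(r + 1)*(r + 4).
Partial-fraction decomposition: 341/(756*(r + 4)) - 1/(864*(r + 1)) + 1843/(900*(r - 2)) + 59/(90*(r - 2)**2) - 491/(112*(r - 3)) + 3909/(800*(r - 7)).
Integrate each term; A/(r−a) gives A·log|r−a|; A/(r−a)² gives −A/(r−a).

3909*log(r - 7)/800 - 491*log(r - 3)/112 + 1843*log(r - 2)/900 - log(r + 1)/864 + 341*log(r + 4)/756 - 59/(90*r - 180) + C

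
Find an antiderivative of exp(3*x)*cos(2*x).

2*exp(3*x)*sin(2*x)/13 + 3*exp(3*x)*cos(2*x)/13 + C

Let I denote the integral. Integrate by parts with u = cos(2*x), dv = exp(3*x) dx, so v = exp(3*x)/3: I = exp(3*x)*cos(2*x)/3 + (2/3)·∫ exp(3*x)*sin(2*x) dx.
Apply parts again with u = sin(2*x), dv = exp(3*x) dx: ∫ exp(3*x)*sin(2*x) dx = exp(3*x)*sin(2*x)/3 − (2/3)·I. Substituting back brings back I: I = 2*exp(3*x)*sin(2*x)/9 + exp(3*x)*cos(2*x)/3 − (4/9)·I.
Solving for I: (1 + 4/9)·I equals the remaining terms, so I = (9/13)·(2*exp(3*x)*sin(2*x)/9 + exp(3*x)*cos(2*x)/3).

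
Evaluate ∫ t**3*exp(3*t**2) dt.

Let u = t², du = 2t dt; rewrite as (1/2)∫ u^1·exp(3u) du.
Now integrate by parts 1 time.

(3*t**2 - 1)*exp(3*t**2)/18 + C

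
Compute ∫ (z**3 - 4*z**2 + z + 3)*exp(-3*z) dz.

Use integration by parts with u = z**3 - 4*z**2 + z + 3, dv = exp(-3*z) dz, so v = -exp(-3*z)/3.
Apply parts 3 times (tabular method): alternate signs, differentiate u down to 0, integrate dv up.

(-3*z**3 + 9*z**2 + 3*z - 8)*exp(-3*z)/9 + C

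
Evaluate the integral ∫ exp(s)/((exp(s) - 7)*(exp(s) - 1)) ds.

Let u = e^s, du = e^s ds.
The integral becomes ∫ du/((u-7)(u-1)); decompose into partial fractions.

log(exp(s) - 7)/6 - log(exp(s) - 1)/6 + C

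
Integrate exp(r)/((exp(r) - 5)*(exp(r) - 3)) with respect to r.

Let u = e^r, du = e^r dr.
The integral becomes ∫ du/((u-3)(u-5)); decompose into partial fractions.

log(exp(r) - 5)/2 - log(exp(r) - 3)/2 + C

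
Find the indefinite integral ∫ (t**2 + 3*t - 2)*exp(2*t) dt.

Use integration by parts with u = t**2 + 3*t - 2, dv = exp(2*t) dt, so v = exp(2*t)/2.
Apply parts 2 times (tabular method): alternate signs, differentiate u down to 0, integrate dv up.

(t**2 + 2*t - 3)*exp(2*t)/2 + C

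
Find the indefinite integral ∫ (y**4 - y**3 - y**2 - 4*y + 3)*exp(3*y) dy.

Use integration by parts with u = y**4 - y**3 - y**2 - 4*y + 3, dv = exp(3*y) dy, so v = exp(3*y)/3.
Apply parts 4 times (tabular method): alternate signs, differentiate u down to 0, integrate dv up.

(27*y**4 - 63*y**3 + 36*y**2 - 132*y + 125)*exp(3*y)/81 + C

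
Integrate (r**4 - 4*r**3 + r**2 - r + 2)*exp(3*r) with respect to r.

(27*r**4 - 144*r**3 + 171*r**2 - 141*r + 101)*exp(3*r)/81 + C

Use integration by parts with u = r**4 - 4*r**3 + r**2 - r + 2, dv = exp(3*r) dr, so v = exp(3*r)/3.
Apply parts 4 times (tabular method): alternate signs, differentiate u down to 0, integrate dv up.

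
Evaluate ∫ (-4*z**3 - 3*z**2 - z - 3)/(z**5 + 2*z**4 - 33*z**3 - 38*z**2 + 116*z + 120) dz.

Factor the denominator: (z - 5)*(z - 2)*(z + 1)*(z + 2)*(z + 6).
Partial-fraction decomposition: 69/(160*(z + 6)) - 19/(112*(z + 2)) - 1/(90*(z + 1)) + 49/(288*(z - 2)) - 53/(126*(z - 5)).
Integrate each term: A/(z−a) contributes A·log|z−a|.

-53*log(z - 5)/126 + 49*log(z - 2)/288 - log(z + 1)/90 - 19*log(z + 2)/112 + 69*log(z + 6)/160 + C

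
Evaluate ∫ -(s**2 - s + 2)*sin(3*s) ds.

s**2*cos(3*s)/3 - 2*s*sin(3*s)/9 - s*cos(3*s)/3 + sin(3*s)/9 + 16*cos(3*s)/27 + C

Use integration by parts with u = s**2 - s + 2, dv = -sin(3*s) ds, so v = cos(3*s)/3.
Apply parts 2 times (tabular method): alternate signs, differentiate u down to 0, integrate dv up.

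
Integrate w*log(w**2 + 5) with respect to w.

w**2*log(w**2 + 5)/2 - w**2/2 + 5*log(w**2 + 5)/2 + C

Let u = w**2 + 5, so du = (2*w) dw.
The integral becomes (1/2)·∫ log(u) du; integrate by parts with u′=log(u), dv′=du.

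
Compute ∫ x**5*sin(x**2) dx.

Let u = x², du = 2x dx; rewrite as (1/2)∫ u^2·sin(1u) du.
Now integrate by parts 2 times.

-x**4*cos(x**2)/2 + x**2*sin(x**2) + cos(x**2) + C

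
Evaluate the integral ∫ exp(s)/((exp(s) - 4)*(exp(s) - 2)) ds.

Let u = e^s, du = e^s ds.
The integral becomes ∫ du/((u-4)(u-2)); decompose into partial fractions.

log(exp(s) - 4)/2 - log(exp(s) - 2)/2 + C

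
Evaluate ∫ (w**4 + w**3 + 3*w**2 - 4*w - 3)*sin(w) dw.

Use integration by parts with u = w**4 + w**3 + 3*w**2 - 4*w - 3, dv = sin(w) dw, so v = -cos(w).
Apply parts 4 times (tabular method): alternate signs, differentiate u down to 0, integrate dv up.

-w**4*cos(w) + 4*w**3*sin(w) - w**3*cos(w) + 3*w**2*sin(w) + 9*w**2*cos(w) - 18*w*sin(w) + 10*w*cos(w) - 10*sin(w) - 15*cos(w) + C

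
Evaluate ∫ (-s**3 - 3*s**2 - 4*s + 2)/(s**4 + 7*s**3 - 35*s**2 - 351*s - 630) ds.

Factor the denominator: (s - 7)*(s + 3)*(s + 5)*(s + 6).
Partial-fraction decomposition: -134/(39*(s + 6)) + 3/(s + 5) - 7/(30*(s + 3)) - 43/(130*(s - 7)).
Integrate each term: A/(s−a) contributes A·log|s−a|.

-43*log(s - 7)/130 - 7*log(s + 3)/30 + 3*log(s + 5) - 134*log(s + 6)/39 + C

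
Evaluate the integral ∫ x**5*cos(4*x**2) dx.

Let u = x², du = 2x dx; rewrite as (1/2)∫ u^2·cos(4u) du.
Now integrate by parts 2 times.

x**4*sin(4*x**2)/8 + x**2*cos(4*x**2)/16 - sin(4*x**2)/64 + C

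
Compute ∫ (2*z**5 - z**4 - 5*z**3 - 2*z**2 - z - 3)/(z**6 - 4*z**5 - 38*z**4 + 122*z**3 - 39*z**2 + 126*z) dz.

-log(z)/42 + 2939*log(z - 7)/1820 - 41*log(z - 3)/180 + 5279*log(z + 6)/8658 + log(z**2 + 1)/74 + 7*atan(z)/185 + C

Factor the denominator: z*(z - 7)*(z - 3)*(z + 6)*(z**2 + 1).
Partial-fraction decomposition: (5*z + 7)/(185*(z**2 + 1)) + 5279/(8658*(z + 6)) - 41/(180*(z - 3)) + 2939/(1820*(z - 7)) - 1/(42*z).
Integrate each term; A/(z−a) gives A·log|z−a|; the (Bz+D)/(z²+p²) term gives a log and an atan.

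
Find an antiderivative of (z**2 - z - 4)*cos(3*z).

z**2*sin(3*z)/3 - z*sin(3*z)/3 + 2*z*cos(3*z)/9 - 38*sin(3*z)/27 - cos(3*z)/9 + C

Use integration by parts with u = z**2 - z - 4, dv = cos(3*z) dz, so v = sin(3*z)/3.
Apply parts 2 times (tabular method): alternate signs, differentiate u down to 0, integrate dv up.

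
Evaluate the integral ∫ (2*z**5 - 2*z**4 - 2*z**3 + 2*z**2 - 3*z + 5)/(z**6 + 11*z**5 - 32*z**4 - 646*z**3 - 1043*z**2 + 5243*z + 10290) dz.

Factor the denominator: (z - 7)*(z - 3)*(z + 2)*(z + 5)*(z + 7)**2.
Partial-fraction decomposition: -27746/(6125*(z + 7)) - 18803/(700*(z + 7)**2) + 1795/(288*(z + 5)) - 61/(3375*(z + 2)) - 71/(4000*(z - 3)) + 1763/(5292*(z - 7)).
Integrate each term; A/(z−a) gives A·log|z−a|; A/(z−a)² gives −A/(z−a).

1763*log(z - 7)/5292 - 71*log(z - 3)/4000 - 61*log(z + 2)/3375 + 1795*log(z + 5)/288 - 27746*log(z + 7)/6125 + 18803/(700*z + 4900) + C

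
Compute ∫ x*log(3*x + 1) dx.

Use integration by parts with u = log(3*x + 1), dv = x dx.
Then du = 3/(3*x + 1) dx and v = x**2/2.

x**2*log(3*x + 1)/2 - x**2/4 + x/6 - log(3*x + 1)/18 + C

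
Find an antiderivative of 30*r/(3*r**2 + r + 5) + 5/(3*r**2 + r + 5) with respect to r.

Let u = 3*r**2 + r + 5, so du = (6*r + 1) dr.
Rewriting, the integral becomes 5·∫ 1/u du = 5·log(u).
Substituting back, u = 3*r**2 + r + 5.

5*log(3*r**2 + r + 5) + C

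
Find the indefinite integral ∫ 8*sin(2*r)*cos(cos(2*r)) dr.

Let u = cos(2*r), so du = (-2*sin(2*r)) dr.
Rewriting, the integral becomes -4·∫ cos(u) du = -4·sin(u).
Substituting back, u = cos(2*r).

-4*sin(cos(2*r)) + C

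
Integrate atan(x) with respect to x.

x*atan(x) - log(x**2 + 1)/2 + C

Use integration by parts with u = arctan(x), dv = dx.
Then du = 1/(x**2 + 1) dx.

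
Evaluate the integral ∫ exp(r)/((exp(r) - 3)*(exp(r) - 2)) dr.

log(exp(r) - 3) - log(exp(r) - 2) + C

Let u = e^r, du = e^r dr.
The integral becomes ∫ du/((u-3)(u-2)); decompose into partial fractions.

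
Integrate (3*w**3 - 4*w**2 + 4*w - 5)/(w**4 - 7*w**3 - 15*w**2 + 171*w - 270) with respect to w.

523*log(w - 6)/99 - 431*log(w - 3)/144 + 125*log(w + 5)/176 + 13/(6*w - 18) + C

Factor the denominator: (w - 6)*(w - 3)**2*(w + 5).
Partial-fraction decomposition: 125/(176*(w + 5)) - 431/(144*(w - 3)) - 13/(6*(w - 3)**2) + 523/(99*(w - 6)).
Integrate each term; A/(w−a) gives A·log|w−a|; A/(w−a)² gives −A/(w−a).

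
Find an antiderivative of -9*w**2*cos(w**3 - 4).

-3*sin(w**3 - 4) + C

Let u = w**3 - 4, so du = (3*w**2) dw.
Rewriting, the integral becomes -3·∫ cos(u) du = -3·sin(u).
Substituting back, u = w**3 - 4.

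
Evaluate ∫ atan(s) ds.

s*atan(s) - log(s**2 + 1)/2 + C

Use integration by parts with u = arctan(s), dv = ds.
Then du = 1/(s**2 + 1) ds.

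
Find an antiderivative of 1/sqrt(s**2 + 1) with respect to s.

Substitute s = tan(θ), so ds = sec(θ)^2 dθ and the radical becomes sqrt(s**2 + 1) = sec(θ) by the Pythagorean identity.
Integrate the resulting trig expression in θ, then back-substitute tan(θ) = s, sec(θ) = sqrt(s**2 + 1) (absorbing any constant into C).

log(s + sqrt(s**2 + 1)) + C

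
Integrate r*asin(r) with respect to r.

r**2*asin(r)/2 + r*sqrt(-r**2 + 1)/4 - asin(r)/4 + C

Use integration by parts with u = arcsin(r), dv = r dr.
Then du = 1/sqrt(-r**2 + 1) dr.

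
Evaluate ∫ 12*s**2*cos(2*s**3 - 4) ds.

2*sin(2*s**3 - 4) + C

Let u = 2*s**3 - 4, so du = (6*s**2) ds.
Rewriting, the integral becomes 2·∫ cos(u) du = 2·sin(u).
Substituting back, u = 2*s**3 - 4.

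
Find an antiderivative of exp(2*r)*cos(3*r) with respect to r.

3*exp(2*r)*sin(3*r)/13 + 2*exp(2*r)*cos(3*r)/13 + C

Let I denote the integral. Integrate by parts with u = cos(3*r), dv = exp(2*r) dr, so v = exp(2*r)/2: I = exp(2*r)*cos(3*r)/2 + (3/2)·∫ exp(2*r)*sin(3*r) dr.
Apply parts again with u = sin(3*r), dv = exp(2*r) dr: ∫ exp(2*r)*sin(3*r) dr = exp(2*r)*sin(3*r)/2 − (3/2)·I. Substituting back brings back I: I = 3*exp(2*r)*sin(3*r)/4 + exp(2*r)*cos(3*r)/2 − (9/4)·I.
Solving for I: (1 + 9/4)·I equals the remaining terms, so I = (4/13)·(3*exp(2*r)*sin(3*r)/4 + exp(2*r)*cos(3*r)/2).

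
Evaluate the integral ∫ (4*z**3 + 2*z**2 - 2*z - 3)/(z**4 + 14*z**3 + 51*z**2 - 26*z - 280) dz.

11*log(z - 2)/126 + 73*log(z + 4)/6 - 443*log(z + 5)/14 + 421*log(z + 7)/18 + C

Factor the denominator: (z - 2)*(z + 4)*(z + 5)*(z + 7).
Partial-fraction decomposition: 421/(18*(z + 7)) - 443/(14*(z + 5)) + 73/(6*(z + 4)) + 11/(126*(z - 2)).
Integrate each term: A/(z−a) contributes A·log|z−a|.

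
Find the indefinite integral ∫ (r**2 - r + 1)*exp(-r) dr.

Use integration by parts with u = r**2 - r + 1, dv = exp(-r) dr, so v = -exp(-r).
Apply parts 2 times (tabular method): alternate signs, differentiate u down to 0, integrate dv up.

(-r**2 - r - 2)*exp(-r) + C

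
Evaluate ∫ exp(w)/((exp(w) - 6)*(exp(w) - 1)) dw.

Let u = e^w, du = e^w dw.
The integral becomes ∫ du/((u-1)(u-6)); decompose into partial fractions.

log(exp(w) - 6)/5 - log(exp(w) - 1)/5 + C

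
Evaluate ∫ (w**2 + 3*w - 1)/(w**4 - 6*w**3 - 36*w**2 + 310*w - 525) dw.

Factor the denominator: (w - 5)**2*(w - 3)*(w + 7).
Partial-fraction decomposition: -3/(160*(w + 7)) + 17/(40*(w - 3)) - 13/(32*(w - 5)) + 13/(8*(w - 5)**2).
Integrate each term; A/(w−a) gives A·log|w−a|; A/(w−a)² gives −A/(w−a).

-13*log(w - 5)/32 + 17*log(w - 3)/40 - 3*log(w + 7)/160 - 13/(8*w - 40) + C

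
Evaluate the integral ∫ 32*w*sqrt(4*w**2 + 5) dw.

8*(4*w**2 + 5)**(3/2)/3 + C

Let u = 4*w**2 + 5, so du = (8*w) dw.
Rewriting, the integral becomes 4·∫ √u du = 4·(2/3)u^(3/2).
Substituting back, u = 4*w**2 + 5.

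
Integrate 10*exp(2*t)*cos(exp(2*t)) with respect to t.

Let u = exp(2*t), so du = (2*exp(2*t)) dt.
Rewriting, the integral becomes 5·∫ cos(u) du = 5·sin(u).
Substituting back, u = exp(2*t).

5*sin(exp(2*t)) + C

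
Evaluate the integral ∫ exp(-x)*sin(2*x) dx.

-exp(-x)*sin(2*x)/5 - 2*exp(-x)*cos(2*x)/5 + C

Let I denote the integral. Integrate by parts with u = sin(2*x), dv = exp(-x) dx, so v = -exp(-x): I = -exp(-x)*sin(2*x) + 2·∫ exp(-x)*cos(2*x) dx.
Apply parts again with u = cos(2*x), dv = exp(-x) dx: ∫ exp(-x)*cos(2*x) dx = -exp(-x)*cos(2*x) − 2·I. Substituting back brings back I: I = -exp(-x)*sin(2*x) - 2*exp(-x)*cos(2*x) − 4·I.
Solving for I: (1 + 4)·I equals the remaining terms, so I = (1/5)·(-exp(-x)*sin(2*x) - 2*exp(-x)*cos(2*x)).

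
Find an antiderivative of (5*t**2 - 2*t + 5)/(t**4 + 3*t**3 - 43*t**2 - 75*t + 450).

Factor the denominator: (t - 5)*(t - 3)*(t + 5)*(t + 6).
Partial-fraction decomposition: -197/(99*(t + 6)) + 7/(4*(t + 5)) - 11/(36*(t - 3)) + 6/(11*(t - 5)).
Integrate each term: A/(t−a) contributes A·log|t−a|.

6*log(t - 5)/11 - 11*log(t - 3)/36 + 7*log(t + 5)/4 - 197*log(t + 6)/99 + C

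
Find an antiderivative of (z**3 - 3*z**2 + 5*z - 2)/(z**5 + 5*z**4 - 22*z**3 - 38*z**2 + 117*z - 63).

13*log(z - 3)/240 - 17*log(z - 1)/512 + 71*log(z + 3)/384 - 527*log(z + 7)/2560 + 1/(64*z - 64) + C

Factor the denominator: (z - 3)*(z - 1)**2*(z + 3)*(z + 7).
Partial-fraction decomposition: -527/(2560*(z + 7)) + 71/(384*(z + 3)) - 17/(512*(z - 1)) - 1/(64*(z - 1)**2) + 13/(240*(z - 3)).
Integrate each term; A/(z−a) gives A·log|z−a|; A/(z−a)² gives −A/(z−a).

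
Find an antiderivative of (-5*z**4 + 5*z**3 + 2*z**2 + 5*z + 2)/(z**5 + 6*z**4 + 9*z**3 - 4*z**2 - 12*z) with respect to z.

Factor the denominator: z*(z - 1)*(z + 2)**2*(z + 3).
Partial-fraction decomposition: -535/(12*(z + 3)) + 79/(2*(z + 2)) - 20/(z + 2)**2 + 1/(4*(z - 1)) - 1/(6*z).
Integrate each term; A/(z−a) gives A·log|z−a|; A/(z−a)² gives −A/(z−a).

-log(z)/6 + log(z - 1)/4 + 79*log(z + 2)/2 - 535*log(z + 3)/12 + 20/(z + 2) + C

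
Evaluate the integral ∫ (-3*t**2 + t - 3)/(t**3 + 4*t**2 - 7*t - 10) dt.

-13*log(t - 2)/21 + 7*log(t + 1)/12 - 83*log(t + 5)/28 + C

Factor the denominator: (t - 2)*(t + 1)*(t + 5).
Partial-fraction decomposition: -83/(28*(t + 5)) + 7/(12*(t + 1)) - 13/(21*(t - 2)).
Integrate each term: A/(t−a) contributes A·log|t−a|.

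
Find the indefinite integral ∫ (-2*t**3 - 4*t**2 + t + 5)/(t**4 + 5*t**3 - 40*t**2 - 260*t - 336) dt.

-290*log(t - 7)/429 - log(t + 2)/24 + 65*log(t + 4)/44 - 287*log(t + 6)/104 + C

Factor the denominator: (t - 7)*(t + 2)*(t + 4)*(t + 6).
Partial-fraction decomposition: -287/(104*(t + 6)) + 65/(44*(t + 4)) - 1/(24*(t + 2)) - 290/(429*(t - 7)).
Integrate each term: A/(t−a) contributes A·log|t−a|.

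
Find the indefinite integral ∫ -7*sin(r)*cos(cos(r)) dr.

Let u = cos(r), so du = (-sin(r)) dr.
Rewriting, the integral becomes 7·∫ cos(u) du = 7·sin(u).
Substituting back, u = cos(r).

7*sin(cos(r)) + C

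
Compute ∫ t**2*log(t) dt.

t**3*log(t)/3 - t**3/9 + C

Use integration by parts with u = log(t), dv = t**2 dt.
Then du = 1/t dt and v = t**3/3.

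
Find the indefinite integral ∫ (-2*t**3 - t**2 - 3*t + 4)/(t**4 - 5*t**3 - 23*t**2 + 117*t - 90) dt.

-482*log(t - 6)/165 + 17*log(t - 3)/12 - log(t - 1)/30 - 61*log(t + 5)/132 + C

Factor the denominator: (t - 6)*(t - 3)*(t - 1)*(t + 5).
Partial-fraction decomposition: -61/(132*(t + 5)) - 1/(30*(t - 1)) + 17/(12*(t - 3)) - 482/(165*(t - 6)).
Integrate each term: A/(t−a) contributes A·log|t−a|.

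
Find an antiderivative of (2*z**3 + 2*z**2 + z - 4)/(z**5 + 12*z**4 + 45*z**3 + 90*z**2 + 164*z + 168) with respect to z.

-7*log(z + 2)/20 + 43*log(z + 3)/52 - 599*log(z + 7)/1060 + 243*log(z**2 + 4)/5512 - 241*atan(z/2)/2756 + C

Factor the denominator: (z + 2)*(z + 3)*(z + 7)*(z**2 + 4).
Partial-fraction decomposition: (243*z - 482)/(2756*(z**2 + 4)) - 599/(1060*(z + 7)) + 43/(52*(z + 3)) - 7/(20*(z + 2)).
Integrate each term; A/(z−a) gives A·log|z−a|; the (Bz+D)/(z²+p²) term gives a log and an atan.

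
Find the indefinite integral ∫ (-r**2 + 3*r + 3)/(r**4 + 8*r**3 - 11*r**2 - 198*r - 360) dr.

Factor the denominator: (r - 5)*(r + 3)*(r + 4)*(r + 6).
Partial-fraction decomposition: 17/(22*(r + 6)) - 25/(18*(r + 4)) + 5/(8*(r + 3)) - 7/(792*(r - 5)).
Integrate each term: A/(r−a) contributes A·log|r−a|.

-7*log(r - 5)/792 + 5*log(r + 3)/8 - 25*log(r + 4)/18 + 17*log(r + 6)/22 + C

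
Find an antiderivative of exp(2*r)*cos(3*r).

Let I denote the integral. Integrate by parts with u = cos(3*r), dv = exp(2*r) dr, so v = exp(2*r)/2: I = exp(2*r)*cos(3*r)/2 + (3/2)·∫ exp(2*r)*sin(3*r) dr.
Apply parts again with u = sin(3*r), dv = exp(2*r) dr: ∫ exp(2*r)*sin(3*r) dr = exp(2*r)*sin(3*r)/2 − (3/2)·I. Substituting back brings back I: I = 3*exp(2*r)*sin(3*r)/4 + exp(2*r)*cos(3*r)/2 − (9/4)·I.
Solving for I: (1 + 9/4)·I equals the remaining terms, so I = (4/13)·(3*exp(2*r)*sin(3*r)/4 + exp(2*r)*cos(3*r)/2).

3*exp(2*r)*sin(3*r)/13 + 2*exp(2*r)*cos(3*r)/13 + C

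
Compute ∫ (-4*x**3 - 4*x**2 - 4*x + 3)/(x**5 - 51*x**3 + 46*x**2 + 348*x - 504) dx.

Factor the denominator: (x - 6)*(x - 2)**2*(x + 3)*(x + 7).
Partial-fraction decomposition: 1207/(4212*(x + 7)) - 29/(300*(x + 3)) + 11657/(32400*(x - 2)) + 53/(180*(x - 2)**2) - 343/(624*(x - 6)).
Integrate each term; A/(x−a) gives A·log|x−a|; A/(x−a)² gives −A/(x−a).

-343*log(x - 6)/624 + 11657*log(x - 2)/32400 - 29*log(x + 3)/300 + 1207*log(x + 7)/4212 - 53/(180*x - 360) + C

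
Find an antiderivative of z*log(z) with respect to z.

Use integration by parts with u = log(z), dv = z dz.
Then du = 1/z dz and v = z**2/2.

z**2*log(z)/2 - z**2/4 + C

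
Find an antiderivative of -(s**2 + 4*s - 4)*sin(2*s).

s**2*cos(2*s)/2 - s*sin(2*s)/2 + 2*s*cos(2*s) - sin(2*s) - 9*cos(2*s)/4 + C

Use integration by parts with u = s**2 + 4*s - 4, dv = -sin(2*s) ds, so v = cos(2*s)/2.
Apply parts 2 times (tabular method): alternate signs, differentiate u down to 0, integrate dv up.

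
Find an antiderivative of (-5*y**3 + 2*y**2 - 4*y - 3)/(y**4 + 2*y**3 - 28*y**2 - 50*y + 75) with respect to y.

Factor the denominator: (y - 5)*(y - 1)*(y + 3)*(y + 5).
Partial-fraction decomposition: -173/(30*(y + 5)) + 81/(32*(y + 3)) + 5/(48*(y - 1)) - 299/(160*(y - 5)).
Integrate each term: A/(y−a) contributes A·log|y−a|.

-299*log(y - 5)/160 + 5*log(y - 1)/48 + 81*log(y + 3)/32 - 173*log(y + 5)/30 + C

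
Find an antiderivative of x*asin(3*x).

x**2*asin(3*x)/2 + x*sqrt(-9*x**2 + 1)/12 - asin(3*x)/36 + C

Use integration by parts with u = arcsin(3*x), dv = x dx.
Then du = 3/sqrt(-9*x**2 + 1) dx.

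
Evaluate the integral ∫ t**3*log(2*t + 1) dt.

Use integration by parts with u = log(2*t + 1), dv = t**3 dt.
Then du = 2/(2*t + 1) dt and v = t**4/4.

t**4*log(2*t + 1)/4 - t**4/16 + t**3/24 - t**2/32 + t/32 - log(2*t + 1)/64 + C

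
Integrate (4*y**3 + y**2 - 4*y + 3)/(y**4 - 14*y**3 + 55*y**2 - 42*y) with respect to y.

-log(y)/14 + 698*log(y - 7)/21 - 293*log(y - 6)/10 + 2*log(y - 1)/15 + C

Factor the denominator: y*(y - 7)*(y - 6)*(y - 1).
Partial-fraction decomposition: 2/(15*(y - 1)) - 293/(10*(y - 6)) + 698/(21*(y - 7)) - 1/(14*y).
Integrate each term: A/(y−a) contributes A·log|y−a|.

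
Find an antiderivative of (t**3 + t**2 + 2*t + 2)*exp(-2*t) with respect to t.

(-4*t**3 - 10*t**2 - 18*t - 17)*exp(-2*t)/8 + C

Use integration by parts with u = t**3 + t**2 + 2*t + 2, dv = exp(-2*t) dt, so v = -exp(-2*t)/2.
Apply parts 3 times (tabular method): alternate signs, differentiate u down to 0, integrate dv up.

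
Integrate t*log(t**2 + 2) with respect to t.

t**2*log(t**2 + 2)/2 - t**2/2 + log(t**2 + 2) + C

Let u = t**2 + 2, so du = (2*t) dt.
The integral becomes (1/2)·∫ log(u) du; integrate by parts with u′=log(u), dv′=du.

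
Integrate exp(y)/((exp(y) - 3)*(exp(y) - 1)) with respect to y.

log(exp(y) - 3)/2 - log(exp(y) - 1)/2 + C

Let u = e^y, du = e^y dy.
The integral becomes ∫ du/((u-3)(u-1)); decompose into partial fractions.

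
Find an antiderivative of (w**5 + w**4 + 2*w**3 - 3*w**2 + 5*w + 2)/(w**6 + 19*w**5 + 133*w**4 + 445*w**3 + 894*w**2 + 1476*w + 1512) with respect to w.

7901*log(w + 3)/3042 - 881*log(w + 6)/45 + 1909*log(w + 7)/106 - 1297*log(w**2 + 4)/89570 + 1447*atan(w/2)/89570 + 64/(39*w + 117) + C

Factor the denominator: (w + 3)**2*(w + 6)*(w + 7)*(w**2 + 4).
Partial-fraction decomposition: -(1297*w - 1447)/(44785*(w**2 + 4)) + 1909/(106*(w + 7)) - 881/(45*(w + 6)) + 7901/(3042*(w + 3)) - 64/(39*(w + 3)**2).
Integrate each term; A/(w−a) gives A·log|w−a|; the (Bw+D)/(w²+p²) term gives a log and an atan.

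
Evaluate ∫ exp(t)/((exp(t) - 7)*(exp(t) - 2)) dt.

log(exp(t) - 7)/5 - log(exp(t) - 2)/5 + C

Let u = e^t, du = e^t dt.
The integral becomes ∫ du/((u-2)(u-7)); decompose into partial fractions.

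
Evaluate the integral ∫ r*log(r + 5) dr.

r**2*log(r + 5)/2 - r**2/4 + 5*r/2 - 25*log(r + 5)/2 + C

Use integration by parts with u = log(r + 5), dv = r dr.
Then du = 1/(r + 5) dr and v = r**2/2.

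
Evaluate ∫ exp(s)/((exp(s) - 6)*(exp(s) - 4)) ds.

log(exp(s) - 6)/2 - log(exp(s) - 4)/2 + C

Let u = e^s, du = e^s ds.
The integral becomes ∫ du/((u-6)(u-4)); decompose into partial fractions.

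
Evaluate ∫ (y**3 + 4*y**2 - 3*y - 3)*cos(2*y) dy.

Use integration by parts with u = y**3 + 4*y**2 - 3*y - 3, dv = cos(2*y) dy, so v = sin(2*y)/2.
Apply parts 3 times (tabular method): alternate signs, differentiate u down to 0, integrate dv up.

y**3*sin(2*y)/2 + 2*y**2*sin(2*y) + 3*y**2*cos(2*y)/4 - 9*y*sin(2*y)/4 + 2*y*cos(2*y) - 5*sin(2*y)/2 - 9*cos(2*y)/8 + C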